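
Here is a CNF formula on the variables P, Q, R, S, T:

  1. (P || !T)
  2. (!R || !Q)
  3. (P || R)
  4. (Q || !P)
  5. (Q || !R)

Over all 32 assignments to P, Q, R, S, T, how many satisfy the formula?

Satisfying assignments:
  P=1 Q=1 R=0 S=0 T=0
  P=1 Q=1 R=0 S=0 T=1
  P=1 Q=1 R=0 S=1 T=0
  P=1 Q=1 R=0 S=1 T=1
Count: 4.

4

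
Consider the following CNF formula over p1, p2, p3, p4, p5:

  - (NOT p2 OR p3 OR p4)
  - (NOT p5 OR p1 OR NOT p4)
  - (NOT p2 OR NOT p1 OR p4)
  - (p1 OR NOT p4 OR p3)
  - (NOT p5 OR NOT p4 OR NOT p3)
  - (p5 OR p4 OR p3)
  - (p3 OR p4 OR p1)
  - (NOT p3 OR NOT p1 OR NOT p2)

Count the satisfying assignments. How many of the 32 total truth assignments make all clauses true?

14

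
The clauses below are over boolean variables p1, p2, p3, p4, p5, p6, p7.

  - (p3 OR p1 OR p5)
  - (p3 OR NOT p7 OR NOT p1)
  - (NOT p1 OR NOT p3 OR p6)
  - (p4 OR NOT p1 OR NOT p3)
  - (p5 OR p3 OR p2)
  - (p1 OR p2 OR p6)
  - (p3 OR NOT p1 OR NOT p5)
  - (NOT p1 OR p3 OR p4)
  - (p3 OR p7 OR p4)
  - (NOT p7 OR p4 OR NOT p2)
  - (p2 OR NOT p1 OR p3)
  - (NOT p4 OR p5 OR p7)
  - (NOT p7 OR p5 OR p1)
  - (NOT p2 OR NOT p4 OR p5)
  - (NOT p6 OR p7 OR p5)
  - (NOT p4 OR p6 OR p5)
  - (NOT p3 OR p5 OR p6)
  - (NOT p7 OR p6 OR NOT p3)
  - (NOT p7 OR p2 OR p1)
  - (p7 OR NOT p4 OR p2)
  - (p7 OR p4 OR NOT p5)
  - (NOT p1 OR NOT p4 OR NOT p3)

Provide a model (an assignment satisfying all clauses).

p1=False, p2=True, p3=True, p4=True, p5=True, p6=True, p7=True

Check each clause:
  1. (p1 OR p3 OR p5) — p3 is true.
  2. (NOT p7 OR NOT p1 OR p3) — p3 is true.
  3. (p6 OR NOT p1 OR NOT p3) — NOT p1 is true.
  4. (p4 OR NOT p1 OR NOT p3) — p4 is true.
  5. (p3 OR p5 OR p2) — p2 is true.
  6. (p6 OR p2 OR p1) — p2 is true.
  7. (p3 OR NOT p5 OR NOT p1) — p3 is true.
  8. (NOT p1 OR p3 OR p4) — p3 is true.
  9. (p3 OR p4 OR p7) — p3 is true.
  10. (NOT p2 OR p4 OR NOT p7) — p4 is true.
  11. (p2 OR p3 OR NOT p1) — p2 is true.
  12. (NOT p4 OR p7 OR p5) — p5 is true.
  13. (p1 OR p5 OR NOT p7) — p5 is true.
  14. (p5 OR NOT p2 OR NOT p4) — p5 is true.
  15. (p5 OR NOT p6 OR p7) — p5 is true.
  16. (p6 OR p5 OR NOT p4) — p5 is true.
  17. (NOT p3 OR p6 OR p5) — p5 is true.
  18. (p6 OR NOT p7 OR NOT p3) — p6 is true.
  19. (p1 OR NOT p7 OR p2) — p2 is true.
  20. (p7 OR NOT p4 OR p2) — p2 is true.
  21. (p4 OR p7 OR NOT p5) — p4 is true.
  22. (NOT p4 OR NOT p1 OR NOT p3) — NOT p1 is true.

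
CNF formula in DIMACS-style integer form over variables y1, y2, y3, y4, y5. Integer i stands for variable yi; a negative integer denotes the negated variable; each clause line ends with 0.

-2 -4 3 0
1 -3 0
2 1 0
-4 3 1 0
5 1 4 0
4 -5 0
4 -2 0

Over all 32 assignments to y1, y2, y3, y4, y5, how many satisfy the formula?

8

The models are:
  y1=T y2=F y3=F y4=F y5=F
  y1=T y2=F y3=F y4=T y5=F
  y1=T y2=F y3=F y4=T y5=T
  y1=T y2=F y3=T y4=F y5=F
  y1=T y2=F y3=T y4=T y5=F
  y1=T y2=F y3=T y4=T y5=T
  y1=T y2=T y3=T y4=T y5=F
  y1=T y2=T y3=T y4=T y5=T
Count: 8.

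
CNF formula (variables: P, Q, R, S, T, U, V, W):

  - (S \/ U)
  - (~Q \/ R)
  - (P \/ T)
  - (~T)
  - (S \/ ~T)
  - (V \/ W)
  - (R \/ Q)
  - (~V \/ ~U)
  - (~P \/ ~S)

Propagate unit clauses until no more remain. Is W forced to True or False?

True

(~T) is a unit clause: T = False.
(P \/ T): since T = False, the clause reduces to (P). P = True.
In (~P \/ ~S), ~P is now false; ~S must hold, so S = False.
(U \/ S) with S = False leaves only U, so U = True.
From (~V \/ ~U) and U = True: V = False.
In (W \/ V), V is now false; W must hold, so W = True.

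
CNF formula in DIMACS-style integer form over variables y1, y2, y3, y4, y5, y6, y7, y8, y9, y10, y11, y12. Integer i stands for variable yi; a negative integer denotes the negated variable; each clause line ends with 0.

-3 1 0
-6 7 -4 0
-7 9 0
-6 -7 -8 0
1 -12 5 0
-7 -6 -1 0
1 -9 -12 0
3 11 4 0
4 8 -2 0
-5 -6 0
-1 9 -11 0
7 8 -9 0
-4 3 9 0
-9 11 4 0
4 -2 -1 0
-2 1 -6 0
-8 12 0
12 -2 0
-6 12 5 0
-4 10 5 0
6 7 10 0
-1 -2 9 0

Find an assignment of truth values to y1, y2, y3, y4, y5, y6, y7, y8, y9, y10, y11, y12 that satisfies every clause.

y1 = True  y2 = True  y3 = False  y4 = True  y5 = False  y6 = False  y7 = True  y8 = False  y9 = True  y10 = True  y11 = True  y12 = True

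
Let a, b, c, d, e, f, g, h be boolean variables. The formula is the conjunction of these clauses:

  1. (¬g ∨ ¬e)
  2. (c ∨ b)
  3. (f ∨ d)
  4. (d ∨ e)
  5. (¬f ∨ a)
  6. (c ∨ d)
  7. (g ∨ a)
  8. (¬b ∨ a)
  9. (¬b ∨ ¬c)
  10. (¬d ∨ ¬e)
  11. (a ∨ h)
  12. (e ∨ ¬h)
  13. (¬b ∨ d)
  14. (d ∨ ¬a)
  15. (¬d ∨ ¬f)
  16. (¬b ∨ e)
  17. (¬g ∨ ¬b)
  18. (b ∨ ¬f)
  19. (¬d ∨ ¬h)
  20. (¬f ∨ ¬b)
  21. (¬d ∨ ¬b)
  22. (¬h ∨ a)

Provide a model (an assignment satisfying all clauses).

a = True, b = False, c = True, d = True, e = False, f = False, g = True, h = False

Check each clause:
  1. (¬e ∨ ¬g) — ¬e is true.
  2. (b ∨ c) — c is true.
  3. (d ∨ f) — d is true.
  4. (d ∨ e) — d is true.
  5. (¬f ∨ a) — a is true.
  6. (c ∨ d) — c is true.
  7. (a ∨ g) — a is true.
  8. (a ∨ ¬b) — a is true.
  9. (¬c ∨ ¬b) — ¬b is true.
  10. (¬e ∨ ¬d) — ¬e is true.
  11. (a ∨ h) — a is true.
  12. (¬h ∨ e) — ¬h is true.
  13. (d ∨ ¬b) — d is true.
  14. (¬a ∨ d) — d is true.
  15. (¬f ∨ ¬d) — ¬f is true.
  16. (e ∨ ¬b) — ¬b is true.
  17. (¬b ∨ ¬g) — ¬b is true.
  18. (¬f ∨ b) — ¬f is true.
  19. (¬d ∨ ¬h) — ¬h is true.
  20. (¬b ∨ ¬f) — ¬f is true.
  21. (¬d ∨ ¬b) — ¬b is true.
  22. (¬h ∨ a) — ¬h is true.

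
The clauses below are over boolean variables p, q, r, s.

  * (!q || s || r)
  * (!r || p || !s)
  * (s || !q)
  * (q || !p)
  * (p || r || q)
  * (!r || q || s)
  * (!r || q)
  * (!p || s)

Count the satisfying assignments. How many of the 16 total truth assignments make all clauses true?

3

The models are:
  p=0 q=1 r=0 s=1
  p=1 q=1 r=0 s=1
  p=1 q=1 r=1 s=1
That's 3 in total.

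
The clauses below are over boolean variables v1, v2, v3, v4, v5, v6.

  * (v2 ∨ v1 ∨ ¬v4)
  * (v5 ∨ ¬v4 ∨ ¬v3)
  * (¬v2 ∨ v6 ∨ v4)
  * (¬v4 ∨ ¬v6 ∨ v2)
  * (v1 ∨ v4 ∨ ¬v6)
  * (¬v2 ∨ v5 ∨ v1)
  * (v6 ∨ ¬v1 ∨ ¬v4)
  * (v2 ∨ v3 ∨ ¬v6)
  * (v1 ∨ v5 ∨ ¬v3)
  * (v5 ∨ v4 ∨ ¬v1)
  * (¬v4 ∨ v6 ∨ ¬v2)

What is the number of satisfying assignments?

Case analysis on v4 and v1:
  v4=T, v1=T: remaining (v2,v3,v5,v6) ∈ {(T,F,F,T); (T,F,T,T); (T,T,T,T)} — 3.
  v4=T, v1=F: remaining (v2,v3,v5,v6) ∈ {(T,F,T,T); (T,T,T,T)} — 2.
  v4=F, v1=T: 5 of the 16 assignments to (v2,v3,v5,v6) work.
  v4=F, v1=F: remaining (v2,v3,v5,v6) ∈ {(F,F,F,F); (F,F,T,F); (F,T,T,F)} — 3.
Total: 3 + 2 + 5 + 3 = 13.

13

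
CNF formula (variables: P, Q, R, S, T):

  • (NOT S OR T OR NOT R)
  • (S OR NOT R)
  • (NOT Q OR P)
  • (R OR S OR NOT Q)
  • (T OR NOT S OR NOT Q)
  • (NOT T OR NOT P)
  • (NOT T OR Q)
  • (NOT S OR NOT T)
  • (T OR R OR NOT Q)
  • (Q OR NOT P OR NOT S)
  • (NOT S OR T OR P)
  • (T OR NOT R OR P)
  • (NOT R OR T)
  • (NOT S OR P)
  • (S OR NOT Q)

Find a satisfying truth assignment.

P = False  Q = False  R = False  S = False  T = False

Try P = False.
  then Q is forced to False.
  then T is forced to False.
  then S is forced to False.
  then R is forced to False.
Every clause has at least one true literal under this assignment.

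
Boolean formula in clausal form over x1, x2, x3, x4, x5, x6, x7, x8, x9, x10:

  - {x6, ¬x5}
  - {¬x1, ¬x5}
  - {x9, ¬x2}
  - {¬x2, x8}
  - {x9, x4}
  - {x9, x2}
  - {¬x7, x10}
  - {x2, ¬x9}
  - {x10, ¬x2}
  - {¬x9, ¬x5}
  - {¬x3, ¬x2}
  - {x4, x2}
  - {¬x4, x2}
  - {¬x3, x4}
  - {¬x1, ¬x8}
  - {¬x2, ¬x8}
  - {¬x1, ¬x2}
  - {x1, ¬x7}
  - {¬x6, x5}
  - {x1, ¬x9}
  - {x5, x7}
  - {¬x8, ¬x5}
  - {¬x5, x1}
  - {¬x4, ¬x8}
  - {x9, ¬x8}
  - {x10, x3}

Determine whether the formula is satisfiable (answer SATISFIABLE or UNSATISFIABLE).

x2 = True:
  propagation gives x9=True, x8=True; an empty clause results — contradiction.
x2 = False:
  propagation gives x9=True; an empty clause results — contradiction.
Every branch closes, so no satisfying assignment exists.

UNSATISFIABLE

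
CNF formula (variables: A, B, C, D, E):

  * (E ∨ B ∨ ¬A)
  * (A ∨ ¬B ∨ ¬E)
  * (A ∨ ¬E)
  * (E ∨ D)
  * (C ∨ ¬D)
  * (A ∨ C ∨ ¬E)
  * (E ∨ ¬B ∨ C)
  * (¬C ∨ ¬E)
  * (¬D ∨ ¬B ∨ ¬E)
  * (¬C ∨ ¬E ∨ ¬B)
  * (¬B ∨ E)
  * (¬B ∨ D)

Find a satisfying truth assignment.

A=True  B=False  C=False  D=False  E=True

Check each clause:
  1. (E ∨ ¬A ∨ B) — E is true.
  2. (A ∨ ¬B ∨ ¬E) — A is true.
  3. (¬E ∨ A) — A is true.
  4. (D ∨ E) — E is true.
  5. (C ∨ ¬D) — ¬D is true.
  6. (C ∨ A ∨ ¬E) — A is true.
  7. (C ∨ ¬B ∨ E) — E is true.
  8. (¬C ∨ ¬E) — ¬C is true.
  9. (¬D ∨ ¬E ∨ ¬B) — ¬D is true.
  10. (¬C ∨ ¬B ∨ ¬E) — ¬C is true.
  11. (¬B ∨ E) — E is true.
  12. (D ∨ ¬B) — ¬B is true.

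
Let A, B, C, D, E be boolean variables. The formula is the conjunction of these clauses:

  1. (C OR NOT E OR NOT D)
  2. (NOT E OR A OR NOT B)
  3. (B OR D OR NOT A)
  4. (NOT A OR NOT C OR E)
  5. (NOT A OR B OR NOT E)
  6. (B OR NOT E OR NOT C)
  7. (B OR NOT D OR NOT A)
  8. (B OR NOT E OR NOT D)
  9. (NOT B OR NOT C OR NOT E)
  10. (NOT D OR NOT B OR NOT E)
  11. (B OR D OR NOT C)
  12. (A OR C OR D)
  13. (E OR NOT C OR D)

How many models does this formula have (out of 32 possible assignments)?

The models are:
  A=0 B=0 C=0 D=1 E=0
  A=0 B=0 C=1 D=1 E=0
  A=0 B=1 C=0 D=1 E=0
  A=0 B=1 C=1 D=1 E=0
  A=1 B=1 C=0 D=0 E=0
  A=1 B=1 C=0 D=0 E=1
  A=1 B=1 C=0 D=1 E=0
Count: 7.

7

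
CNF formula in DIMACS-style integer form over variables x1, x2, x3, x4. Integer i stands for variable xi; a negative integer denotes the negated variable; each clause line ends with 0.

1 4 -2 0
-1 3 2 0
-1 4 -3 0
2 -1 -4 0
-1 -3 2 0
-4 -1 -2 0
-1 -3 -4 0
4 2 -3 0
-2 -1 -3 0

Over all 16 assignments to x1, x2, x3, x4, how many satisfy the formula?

6

Satisfying assignments:
  x1=F x2=F x3=F x4=F
  x1=F x2=F x3=F x4=T
  x1=F x2=F x3=T x4=T
  x1=F x2=T x3=F x4=T
  x1=F x2=T x3=T x4=T
  x1=T x2=T x3=F x4=F
Count: 6.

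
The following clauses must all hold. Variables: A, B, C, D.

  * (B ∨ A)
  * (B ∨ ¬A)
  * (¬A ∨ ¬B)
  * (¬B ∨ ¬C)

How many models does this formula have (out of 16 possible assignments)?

2

The models are:
  A=F B=T C=F D=F
  A=F B=T C=F D=T
Count: 2.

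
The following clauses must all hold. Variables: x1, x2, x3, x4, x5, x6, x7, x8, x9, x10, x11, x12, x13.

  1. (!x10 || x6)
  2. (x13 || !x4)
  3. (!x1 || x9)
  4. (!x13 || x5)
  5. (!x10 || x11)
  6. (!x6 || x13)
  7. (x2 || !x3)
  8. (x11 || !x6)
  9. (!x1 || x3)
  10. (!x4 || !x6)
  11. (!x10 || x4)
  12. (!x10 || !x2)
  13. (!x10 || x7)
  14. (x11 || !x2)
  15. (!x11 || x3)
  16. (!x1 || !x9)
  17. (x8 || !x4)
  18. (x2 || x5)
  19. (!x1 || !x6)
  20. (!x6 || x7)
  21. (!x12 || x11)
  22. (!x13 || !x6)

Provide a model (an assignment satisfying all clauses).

Pure literal: x1 appears only negated; assign x1 = False.
Pure literal: x5 appears only positively; assign x5 = True.
Branch on x2: take x2 = True.
  then x10 is forced to False.
  then x11 is forced to True.
  then x3 is forced to True.
Branch on x4: take x4 = True.
  then x13 is forced to True.
  then x6 is forced to False.
  then x8 is forced to True.
x7, x9, x12 are now unconstrained; take x7 = False, x9 = False, x12 = False.
Every clause has at least one true literal under this assignment.

x1=0, x2=1, x3=1, x4=1, x5=1, x6=0, x7=0, x8=1, x9=0, x10=0, x11=1, x12=0, x13=1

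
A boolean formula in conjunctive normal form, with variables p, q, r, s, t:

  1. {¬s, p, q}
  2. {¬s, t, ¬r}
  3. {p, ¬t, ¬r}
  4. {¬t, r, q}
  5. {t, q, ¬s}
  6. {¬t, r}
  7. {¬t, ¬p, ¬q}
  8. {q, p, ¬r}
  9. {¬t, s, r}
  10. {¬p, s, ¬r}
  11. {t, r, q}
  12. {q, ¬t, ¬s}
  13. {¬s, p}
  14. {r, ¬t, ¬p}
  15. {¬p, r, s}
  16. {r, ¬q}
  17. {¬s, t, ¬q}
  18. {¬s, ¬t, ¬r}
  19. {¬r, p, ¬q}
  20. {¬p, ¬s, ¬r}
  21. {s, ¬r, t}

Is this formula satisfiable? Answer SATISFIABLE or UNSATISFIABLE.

UNSATISFIABLE

r = True:
  s = True:
    propagation gives t=True; an empty clause results — contradiction.
  s = False:
    propagation gives p=False, t=False; an empty clause results — contradiction.
r = False:
  propagation gives t=False, q=True; an empty clause results — contradiction.
Every branch closes, so no satisfying assignment exists.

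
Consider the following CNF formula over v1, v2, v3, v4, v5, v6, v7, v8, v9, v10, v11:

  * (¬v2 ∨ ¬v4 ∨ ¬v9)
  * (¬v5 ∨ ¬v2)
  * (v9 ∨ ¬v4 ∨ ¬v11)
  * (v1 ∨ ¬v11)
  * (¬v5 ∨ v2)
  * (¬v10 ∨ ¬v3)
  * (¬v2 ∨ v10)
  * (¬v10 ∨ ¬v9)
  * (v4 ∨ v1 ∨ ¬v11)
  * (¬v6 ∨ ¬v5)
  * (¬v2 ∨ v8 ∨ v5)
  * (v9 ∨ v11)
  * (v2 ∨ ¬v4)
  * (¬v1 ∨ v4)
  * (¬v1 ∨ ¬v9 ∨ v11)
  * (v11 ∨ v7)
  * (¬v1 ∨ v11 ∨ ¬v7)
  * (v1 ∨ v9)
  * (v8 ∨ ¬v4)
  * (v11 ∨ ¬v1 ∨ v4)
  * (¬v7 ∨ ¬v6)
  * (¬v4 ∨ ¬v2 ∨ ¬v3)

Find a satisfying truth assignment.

v3 occurs only negated in the remaining clauses — set v3 = False.
v6 occurs only negated in the remaining clauses — set v6 = False.
Try v1 = False.
  then v11 is forced to False.
  then v9 is forced to True.
  then v10 is forced to False.
  then v2 is forced to False.
  then v5 is forced to False.
  then v4 is forced to False.
  then v7 is forced to True.
v8 is now unconstrained; take v8 = True.
Check each clause:
  1. (¬v2 ∨ ¬v9 ∨ ¬v4) — ¬v4 is true.
  2. (¬v5 ∨ ¬v2) — ¬v5 is true.
  3. (¬v4 ∨ v9 ∨ ¬v11) — v9 is true.
  4. (¬v11 ∨ v1) — ¬v11 is true.
  5. (¬v5 ∨ v2) — ¬v5 is true.
  6. (¬v3 ∨ ¬v10) — ¬v3 is true.
  7. (v10 ∨ ¬v2) — ¬v2 is true.
  8. (¬v10 ∨ ¬v9) — ¬v10 is true.
  9. (¬v11 ∨ v1 ∨ v4) — ¬v11 is true.
  10. (¬v6 ∨ ¬v5) — ¬v6 is true.
  11. (¬v2 ∨ v8 ∨ v5) — v8 is true.
  12. (v9 ∨ v11) — v9 is true.
  13. (¬v4 ∨ v2) — ¬v4 is true.
  14. (¬v1 ∨ v4) — ¬v1 is true.
  15. (¬v9 ∨ ¬v1 ∨ v11) — ¬v1 is true.
  16. (v7 ∨ v11) — v7 is true.
  17. (v11 ∨ ¬v7 ∨ ¬v1) — ¬v1 is true.
  18. (v9 ∨ v1) — v9 is true.
  19. (v8 ∨ ¬v4) — v8 is true.
  20. (¬v1 ∨ v11 ∨ v4) — ¬v1 is true.
  21. (¬v6 ∨ ¬v7) — ¬v6 is true.
  22. (¬v2 ∨ ¬v3 ∨ ¬v4) — ¬v4 is true.

v1 = False, v2 = False, v3 = False, v4 = False, v5 = False, v6 = False, v7 = True, v8 = True, v9 = True, v10 = False, v11 = False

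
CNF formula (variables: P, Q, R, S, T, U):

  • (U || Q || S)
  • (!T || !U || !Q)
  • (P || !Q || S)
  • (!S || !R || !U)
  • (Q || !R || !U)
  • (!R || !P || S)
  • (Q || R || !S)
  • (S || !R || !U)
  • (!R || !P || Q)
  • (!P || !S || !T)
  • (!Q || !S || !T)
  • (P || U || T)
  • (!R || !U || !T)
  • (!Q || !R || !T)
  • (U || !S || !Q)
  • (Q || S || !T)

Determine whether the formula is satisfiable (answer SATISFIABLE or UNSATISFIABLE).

SATISFIABLE

Try P = True.
Set Q = True and propagate.
Set R = False and propagate.
For the remaining variables, S = True, T = False, U = True works.
So P=True, Q=True, R=False, S=True, T=False, U=True is a satisfying assignment.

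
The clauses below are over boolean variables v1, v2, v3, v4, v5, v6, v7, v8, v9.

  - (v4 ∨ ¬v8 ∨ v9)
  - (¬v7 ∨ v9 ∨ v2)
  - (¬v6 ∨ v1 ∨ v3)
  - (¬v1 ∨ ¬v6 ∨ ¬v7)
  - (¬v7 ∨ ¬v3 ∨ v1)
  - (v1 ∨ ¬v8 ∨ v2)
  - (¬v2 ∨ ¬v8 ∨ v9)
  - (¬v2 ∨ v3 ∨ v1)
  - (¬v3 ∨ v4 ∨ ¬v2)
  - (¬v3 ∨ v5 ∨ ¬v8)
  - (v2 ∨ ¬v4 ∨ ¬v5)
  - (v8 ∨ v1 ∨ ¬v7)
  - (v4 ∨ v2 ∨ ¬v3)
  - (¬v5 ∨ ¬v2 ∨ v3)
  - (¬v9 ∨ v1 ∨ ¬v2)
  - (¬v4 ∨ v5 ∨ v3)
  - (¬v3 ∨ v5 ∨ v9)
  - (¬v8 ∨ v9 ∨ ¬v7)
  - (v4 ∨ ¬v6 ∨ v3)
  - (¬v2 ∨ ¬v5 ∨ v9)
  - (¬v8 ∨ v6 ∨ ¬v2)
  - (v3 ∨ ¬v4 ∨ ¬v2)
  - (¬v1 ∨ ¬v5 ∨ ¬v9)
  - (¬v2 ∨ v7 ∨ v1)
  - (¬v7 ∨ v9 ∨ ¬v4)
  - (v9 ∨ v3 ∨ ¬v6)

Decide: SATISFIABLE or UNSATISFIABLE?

SATISFIABLE

Set v1 = False and propagate.
Try v2 = False.
  then v8 is forced to False.
  then v7 is forced to False.
Branch on v3: take v3 = False.
  then v6 is forced to False.
For the remaining variables, v4 = False, v5 = True, v9 = True works.
Every clause has at least one true literal under this assignment.
So v1=False  v2=False  v3=False  v4=False  v5=True  v6=False  v7=False  v8=False  v9=True is a satisfying assignment.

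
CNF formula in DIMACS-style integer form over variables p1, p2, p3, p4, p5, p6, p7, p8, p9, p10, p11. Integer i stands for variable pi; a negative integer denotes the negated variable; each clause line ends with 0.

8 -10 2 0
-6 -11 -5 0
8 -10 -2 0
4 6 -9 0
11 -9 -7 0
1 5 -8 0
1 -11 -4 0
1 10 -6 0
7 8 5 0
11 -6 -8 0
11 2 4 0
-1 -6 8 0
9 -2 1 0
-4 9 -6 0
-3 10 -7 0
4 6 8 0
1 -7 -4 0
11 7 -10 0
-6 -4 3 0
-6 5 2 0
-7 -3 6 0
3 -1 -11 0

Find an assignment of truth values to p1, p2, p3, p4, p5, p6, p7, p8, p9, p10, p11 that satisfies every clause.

Branch on p1: take p1 = False.
Branch on p2: take p2 = False.
For the remaining variables, p3 = True, p4 = True, p5 = True, p6 = False, p7 = False, p8 = True, p9 = True, p10 = False, p11 = False works.
Every clause has at least one true literal under this assignment.

p1 = False, p2 = False, p3 = True, p4 = True, p5 = True, p6 = False, p7 = False, p8 = True, p9 = True, p10 = False, p11 = False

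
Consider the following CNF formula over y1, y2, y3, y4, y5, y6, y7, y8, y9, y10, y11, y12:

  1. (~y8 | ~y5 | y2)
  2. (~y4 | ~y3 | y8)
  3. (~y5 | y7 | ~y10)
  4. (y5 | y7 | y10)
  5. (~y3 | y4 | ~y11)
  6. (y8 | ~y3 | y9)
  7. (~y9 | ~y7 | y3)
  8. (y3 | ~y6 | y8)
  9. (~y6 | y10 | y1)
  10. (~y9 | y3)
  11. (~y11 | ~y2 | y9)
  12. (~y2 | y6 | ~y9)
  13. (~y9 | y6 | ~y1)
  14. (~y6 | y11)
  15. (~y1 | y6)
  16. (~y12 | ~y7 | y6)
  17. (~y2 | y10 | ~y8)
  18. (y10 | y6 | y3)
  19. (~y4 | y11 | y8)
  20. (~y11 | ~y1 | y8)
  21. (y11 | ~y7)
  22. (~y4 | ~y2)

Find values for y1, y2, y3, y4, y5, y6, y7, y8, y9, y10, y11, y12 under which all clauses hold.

y12 occurs only negated in the remaining clauses — set y12 = False.
Set y1 = False and propagate.
Branch on y2: take y2 = False.
For the remaining variables, y3 = False, y4 = False, y5 = True, y6 = False, y7 = True, y8 = False, y9 = False, y10 = True, y11 = True works.
Check each clause:
  1. (y2 | ~y8 | ~y5) — ~y8 is true.
  2. (~y3 | ~y4 | y8) — ~y4 is true.
  3. (~y10 | ~y5 | y7) — y7 is true.
  4. (y7 | y10 | y5) — y10 is true.
  5. (~y3 | y4 | ~y11) — ~y3 is true.
  6. (y9 | y8 | ~y3) — ~y3 is true.
  7. (~y7 | ~y9 | y3) — ~y9 is true.
  8. (y3 | ~y6 | y8) — ~y6 is true.
  9. (y10 | y1 | ~y6) — y10 is true.
  10. (y3 | ~y9) — ~y9 is true.
  11. (~y11 | ~y2 | y9) — ~y2 is true.
  12. (~y2 | ~y9 | y6) — ~y2 is true.
  13. (~y9 | y6 | ~y1) — ~y1 is true.
  14. (y11 | ~y6) — ~y6 is true.
  15. (~y1 | y6) — ~y1 is true.
  16. (y6 | ~y12 | ~y7) — ~y12 is true.
  17. (~y8 | ~y2 | y10) — ~y8 is true.
  18. (y3 | y10 | y6) — y10 is true.
  19. (y11 | y8 | ~y4) — y11 is true.
  20. (~y11 | ~y1 | y8) — ~y1 is true.
  21. (~y7 | y11) — y11 is true.
  22. (~y2 | ~y4) — ~y4 is true.

y1=False, y2=False, y3=False, y4=False, y5=True, y6=False, y7=True, y8=False, y9=False, y10=True, y11=True, y12=False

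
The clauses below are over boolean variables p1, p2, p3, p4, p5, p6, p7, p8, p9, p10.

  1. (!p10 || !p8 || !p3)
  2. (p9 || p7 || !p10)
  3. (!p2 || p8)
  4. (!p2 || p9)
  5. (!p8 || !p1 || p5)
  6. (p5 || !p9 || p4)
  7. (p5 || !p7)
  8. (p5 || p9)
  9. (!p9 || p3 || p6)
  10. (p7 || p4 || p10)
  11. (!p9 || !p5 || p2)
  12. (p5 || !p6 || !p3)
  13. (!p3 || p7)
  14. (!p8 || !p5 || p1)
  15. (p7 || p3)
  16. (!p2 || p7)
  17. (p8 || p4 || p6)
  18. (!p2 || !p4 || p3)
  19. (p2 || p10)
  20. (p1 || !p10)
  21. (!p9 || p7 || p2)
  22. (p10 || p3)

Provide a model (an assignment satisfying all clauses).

p1=True  p2=False  p3=False  p4=True  p5=True  p6=False  p7=True  p8=True  p9=False  p10=True

Check each clause:
  1. (!p3 || !p10 || !p8) — !p3 is true.
  2. (p7 || p9 || !p10) — p7 is true.
  3. (!p2 || p8) — p8 is true.
  4. (!p2 || p9) — !p2 is true.
  5. (p5 || !p1 || !p8) — p5 is true.
  6. (p4 || p5 || !p9) — p4 is true.
  7. (p5 || !p7) — p5 is true.
  8. (p5 || p9) — p5 is true.
  9. (p6 || !p9 || p3) — !p9 is true.
  10. (p10 || p7 || p4) — p10 is true.
  11. (!p5 || p2 || !p9) — !p9 is true.
  12. (!p6 || !p3 || p5) — !p3 is true.
  13. (p7 || !p3) — !p3 is true.
  14. (!p8 || !p5 || p1) — p1 is true.
  15. (p7 || p3) — p7 is true.
  16. (!p2 || p7) — !p2 is true.
  17. (p4 || p8 || p6) — p8 is true.
  18. (p3 || !p4 || !p2) — !p2 is true.
  19. (p2 || p10) — p10 is true.
  20. (!p10 || p1) — p1 is true.
  21. (p2 || !p9 || p7) — !p9 is true.
  22. (p3 || p10) — p10 is true.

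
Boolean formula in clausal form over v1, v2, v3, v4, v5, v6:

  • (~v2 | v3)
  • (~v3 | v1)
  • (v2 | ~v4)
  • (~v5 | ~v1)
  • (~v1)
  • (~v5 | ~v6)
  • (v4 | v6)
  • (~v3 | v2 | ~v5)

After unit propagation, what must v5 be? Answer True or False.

(~v1) is a unit clause: v1 = False.
(~v3 | v1) with v1 = False leaves only ~v3, so v3 = False.
In (~v2 | v3), v3 is now false; ~v2 must hold, so v2 = False.
(~v4 | v2): since v2 = False, the clause reduces to (~v4). v4 = False.
In (v6 | v4), v4 is now false; v6 must hold, so v6 = True.
In (~v5 | ~v6), ~v6 is now false; ~v5 must hold, so v5 = False.

False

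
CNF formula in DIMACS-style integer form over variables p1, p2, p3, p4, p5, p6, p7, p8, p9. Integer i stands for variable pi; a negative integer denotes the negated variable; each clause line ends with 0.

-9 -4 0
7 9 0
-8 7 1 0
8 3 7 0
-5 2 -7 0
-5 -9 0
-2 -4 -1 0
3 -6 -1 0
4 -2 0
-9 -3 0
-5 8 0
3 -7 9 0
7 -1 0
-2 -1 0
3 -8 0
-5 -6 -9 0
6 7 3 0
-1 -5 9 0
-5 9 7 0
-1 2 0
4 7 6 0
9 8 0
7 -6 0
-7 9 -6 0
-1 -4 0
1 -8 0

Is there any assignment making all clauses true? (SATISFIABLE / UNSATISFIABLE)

p5 occurs only negated in the remaining clauses — set p5 = False.
Set p1 = False and propagate.
  then p8 is forced to False.
  then p9 is forced to True.
  then p4 is forced to False.
  then p2 is forced to False.
  then p3 is forced to False.
  then p7 is forced to True.
p6 is now unconstrained; take p6 = True.
Every clause has at least one true literal under this assignment.
So p1=False, p2=False, p3=False, p4=False, p5=False, p6=True, p7=True, p8=False, p9=True is a satisfying assignment.

SATISFIABLE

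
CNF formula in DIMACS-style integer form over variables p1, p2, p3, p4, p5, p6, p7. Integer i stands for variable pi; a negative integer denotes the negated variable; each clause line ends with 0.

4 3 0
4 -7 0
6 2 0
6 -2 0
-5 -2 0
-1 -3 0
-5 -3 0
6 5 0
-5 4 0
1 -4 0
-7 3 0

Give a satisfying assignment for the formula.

Pure literal: p6 appears only positively; assign p6 = True.
Pure literal: p7 appears only negated; assign p7 = False.
Branch on p1: take p1 = False.
  then p4 is forced to False.
  then p3 is forced to True.
  then p5 is forced to False.
p2 is now unconstrained; take p2 = True.
Check each clause:
  1. (p3 OR p4) — p3 is true.
  2. (NOT p7 OR p4) — NOT p7 is true.
  3. (p2 OR p6) — p2 is true.
  4. (NOT p2 OR p6) — p6 is true.
  5. (NOT p2 OR NOT p5) — NOT p5 is true.
  6. (NOT p3 OR NOT p1) — NOT p1 is true.
  7. (NOT p5 OR NOT p3) — NOT p5 is true.
  8. (p5 OR p6) — p6 is true.
  9. (NOT p5 OR p4) — NOT p5 is true.
  10. (p1 OR NOT p4) — NOT p4 is true.
  11. (NOT p7 OR p3) — NOT p7 is true.

p1 = False, p2 = True, p3 = True, p4 = False, p5 = False, p6 = True, p7 = False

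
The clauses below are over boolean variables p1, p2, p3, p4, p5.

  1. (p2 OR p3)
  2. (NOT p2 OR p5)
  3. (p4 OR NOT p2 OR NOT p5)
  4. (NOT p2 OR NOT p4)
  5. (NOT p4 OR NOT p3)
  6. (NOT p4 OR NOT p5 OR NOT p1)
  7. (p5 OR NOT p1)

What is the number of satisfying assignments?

Satisfying assignments:
  p1=F p2=F p3=T p4=F p5=F
  p1=F p2=F p3=T p4=F p5=T
  p1=T p2=F p3=T p4=F p5=T
Count: 3.

3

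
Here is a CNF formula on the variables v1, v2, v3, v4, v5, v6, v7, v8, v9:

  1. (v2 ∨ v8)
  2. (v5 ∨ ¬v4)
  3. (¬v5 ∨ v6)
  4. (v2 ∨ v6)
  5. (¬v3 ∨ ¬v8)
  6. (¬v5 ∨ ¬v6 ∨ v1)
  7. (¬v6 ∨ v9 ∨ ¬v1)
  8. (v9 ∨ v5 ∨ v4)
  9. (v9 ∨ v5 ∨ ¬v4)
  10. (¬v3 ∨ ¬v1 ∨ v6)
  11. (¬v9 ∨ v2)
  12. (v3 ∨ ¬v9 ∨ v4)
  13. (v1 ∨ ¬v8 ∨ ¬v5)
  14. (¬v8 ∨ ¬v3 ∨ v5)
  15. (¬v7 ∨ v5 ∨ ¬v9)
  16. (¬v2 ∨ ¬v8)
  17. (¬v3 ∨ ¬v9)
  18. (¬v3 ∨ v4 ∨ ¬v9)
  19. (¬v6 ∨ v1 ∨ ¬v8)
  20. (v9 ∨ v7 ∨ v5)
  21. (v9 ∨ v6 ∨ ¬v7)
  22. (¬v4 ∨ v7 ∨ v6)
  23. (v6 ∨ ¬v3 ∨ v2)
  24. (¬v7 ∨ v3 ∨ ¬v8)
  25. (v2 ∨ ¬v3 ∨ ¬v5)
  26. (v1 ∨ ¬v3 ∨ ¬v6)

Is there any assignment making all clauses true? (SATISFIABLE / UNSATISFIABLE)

SATISFIABLE

Set v1 = True and propagate.
Try v2 = True.
  then v8 is forced to False.
Set v3 = False and propagate.
For the remaining variables, v4 = True, v5 = True, v6 = True, v7 = True, v9 = True works.
So v1=T, v2=T, v3=F, v4=T, v5=T, v6=T, v7=T, v8=F, v9=T is a satisfying assignment.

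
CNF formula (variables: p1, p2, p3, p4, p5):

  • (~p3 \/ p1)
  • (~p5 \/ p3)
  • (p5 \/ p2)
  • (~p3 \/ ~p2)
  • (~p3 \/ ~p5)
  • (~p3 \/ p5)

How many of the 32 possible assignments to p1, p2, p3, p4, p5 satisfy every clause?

The models are:
  p1=F p2=T p3=F p4=F p5=F
  p1=F p2=T p3=F p4=T p5=F
  p1=T p2=T p3=F p4=F p5=F
  p1=T p2=T p3=F p4=T p5=F
That's 4 in total.

4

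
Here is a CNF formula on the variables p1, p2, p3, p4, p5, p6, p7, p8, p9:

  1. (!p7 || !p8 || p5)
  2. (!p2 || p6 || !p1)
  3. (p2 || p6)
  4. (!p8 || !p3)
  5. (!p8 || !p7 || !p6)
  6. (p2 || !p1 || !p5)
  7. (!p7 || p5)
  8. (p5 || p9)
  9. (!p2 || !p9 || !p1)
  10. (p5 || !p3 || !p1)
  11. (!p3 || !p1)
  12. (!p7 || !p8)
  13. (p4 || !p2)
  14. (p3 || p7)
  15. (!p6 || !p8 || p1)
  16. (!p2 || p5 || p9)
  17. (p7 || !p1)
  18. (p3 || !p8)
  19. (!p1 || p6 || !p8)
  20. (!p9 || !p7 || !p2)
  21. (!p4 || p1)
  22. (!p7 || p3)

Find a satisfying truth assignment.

p1=False, p2=False, p3=True, p4=False, p5=True, p6=True, p7=True, p8=False, p9=True

p8 occurs only negated in the remaining clauses — set p8 = False.
Branch on p1: take p1 = False.
  then p4 is forced to False.
  then p2 is forced to False.
  then p6 is forced to True.
For the remaining variables, p3 = True, p5 = True, p7 = True, p9 = True works.
Every clause has at least one true literal under this assignment.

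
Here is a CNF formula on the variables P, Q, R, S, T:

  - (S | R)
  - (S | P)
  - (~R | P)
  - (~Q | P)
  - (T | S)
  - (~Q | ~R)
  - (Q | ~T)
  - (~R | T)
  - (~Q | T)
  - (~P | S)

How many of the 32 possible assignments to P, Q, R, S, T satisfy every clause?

Satisfying assignments:
  P=0 Q=0 R=0 S=1 T=0
  P=1 Q=0 R=0 S=1 T=0
  P=1 Q=1 R=0 S=1 T=1
Count: 3.

3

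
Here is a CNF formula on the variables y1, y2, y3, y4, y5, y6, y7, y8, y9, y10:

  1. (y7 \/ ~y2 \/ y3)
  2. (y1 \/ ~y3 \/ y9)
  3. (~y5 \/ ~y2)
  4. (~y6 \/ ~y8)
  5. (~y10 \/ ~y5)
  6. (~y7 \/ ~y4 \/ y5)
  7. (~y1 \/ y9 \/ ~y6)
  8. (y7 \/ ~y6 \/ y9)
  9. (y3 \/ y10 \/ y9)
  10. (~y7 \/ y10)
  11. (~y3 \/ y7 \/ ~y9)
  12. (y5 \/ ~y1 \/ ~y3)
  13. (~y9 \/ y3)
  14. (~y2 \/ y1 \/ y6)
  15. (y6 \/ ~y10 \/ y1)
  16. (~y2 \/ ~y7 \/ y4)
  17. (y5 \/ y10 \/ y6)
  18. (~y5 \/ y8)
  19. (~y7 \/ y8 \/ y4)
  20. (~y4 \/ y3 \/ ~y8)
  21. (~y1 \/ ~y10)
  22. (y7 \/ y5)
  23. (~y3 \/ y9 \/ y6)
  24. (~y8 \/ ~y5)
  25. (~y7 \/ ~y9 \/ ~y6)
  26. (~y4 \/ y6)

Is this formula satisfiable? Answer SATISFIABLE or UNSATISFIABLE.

y6 = True:
  propagation gives y8=False, y5=False, y7=True, y4=False; an empty clause results — contradiction.
y6 = False:
  y3 = True:
    propagation gives y9=True, y7=True, y10=True, y5=False; an empty clause results — contradiction.
  y3 = False:
    propagation gives y9=False, y10=True, y5=False, y1=True; an empty clause results — contradiction.
Every branch closes, so no satisfying assignment exists.

UNSATISFIABLE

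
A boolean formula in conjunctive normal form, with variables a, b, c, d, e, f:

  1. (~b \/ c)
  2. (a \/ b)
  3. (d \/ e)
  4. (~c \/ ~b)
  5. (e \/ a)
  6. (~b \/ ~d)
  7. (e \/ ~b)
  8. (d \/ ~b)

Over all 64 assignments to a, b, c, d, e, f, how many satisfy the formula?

12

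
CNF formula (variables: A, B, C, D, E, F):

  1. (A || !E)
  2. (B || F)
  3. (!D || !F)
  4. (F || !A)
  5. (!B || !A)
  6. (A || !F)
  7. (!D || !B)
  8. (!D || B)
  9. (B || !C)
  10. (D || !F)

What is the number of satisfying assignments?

Satisfying assignments:
  A=F B=T C=F D=F E=F F=F
  A=F B=T C=T D=F E=F F=F
Count: 2.

2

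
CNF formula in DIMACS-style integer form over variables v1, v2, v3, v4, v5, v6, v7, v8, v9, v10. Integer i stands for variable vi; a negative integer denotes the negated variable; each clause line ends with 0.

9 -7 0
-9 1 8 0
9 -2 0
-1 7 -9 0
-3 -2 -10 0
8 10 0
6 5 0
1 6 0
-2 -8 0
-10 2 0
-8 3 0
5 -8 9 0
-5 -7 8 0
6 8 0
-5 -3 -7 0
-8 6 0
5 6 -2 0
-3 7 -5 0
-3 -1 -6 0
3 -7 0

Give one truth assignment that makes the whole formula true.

v1=False  v2=False  v3=True  v4=False  v5=False  v6=True  v7=False  v8=True  v9=True  v10=False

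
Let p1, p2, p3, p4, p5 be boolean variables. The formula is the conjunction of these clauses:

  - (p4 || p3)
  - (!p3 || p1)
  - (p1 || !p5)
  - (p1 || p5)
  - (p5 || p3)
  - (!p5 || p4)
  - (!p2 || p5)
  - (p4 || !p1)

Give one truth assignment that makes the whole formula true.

Pure literal: p2 appears only negated; assign p2 = False.
Pure literal: p4 appears only positively; assign p4 = True.
Set p1 = True and propagate.
Try p3 = True.
p5 is now unconstrained; take p5 = True.

p1=T, p2=F, p3=T, p4=T, p5=T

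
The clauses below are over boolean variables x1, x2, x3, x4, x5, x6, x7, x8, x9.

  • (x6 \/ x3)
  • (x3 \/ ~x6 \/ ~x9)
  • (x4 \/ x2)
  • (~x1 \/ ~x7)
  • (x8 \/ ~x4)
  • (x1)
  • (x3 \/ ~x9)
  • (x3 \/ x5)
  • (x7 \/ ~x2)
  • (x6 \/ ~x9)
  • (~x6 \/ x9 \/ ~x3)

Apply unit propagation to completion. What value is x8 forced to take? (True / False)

(x1) stands alone — x1 = True.
(~x7 \/ ~x1): since x1 = True, the clause reduces to (~x7). x7 = False.
(~x2 \/ x7): since x7 = False, the clause reduces to (~x2). x2 = False.
(x2 \/ x4): since x2 = False, the clause reduces to (x4). x4 = True.
(~x4 \/ x8) with x4 = True leaves only x8, so x8 = True.

True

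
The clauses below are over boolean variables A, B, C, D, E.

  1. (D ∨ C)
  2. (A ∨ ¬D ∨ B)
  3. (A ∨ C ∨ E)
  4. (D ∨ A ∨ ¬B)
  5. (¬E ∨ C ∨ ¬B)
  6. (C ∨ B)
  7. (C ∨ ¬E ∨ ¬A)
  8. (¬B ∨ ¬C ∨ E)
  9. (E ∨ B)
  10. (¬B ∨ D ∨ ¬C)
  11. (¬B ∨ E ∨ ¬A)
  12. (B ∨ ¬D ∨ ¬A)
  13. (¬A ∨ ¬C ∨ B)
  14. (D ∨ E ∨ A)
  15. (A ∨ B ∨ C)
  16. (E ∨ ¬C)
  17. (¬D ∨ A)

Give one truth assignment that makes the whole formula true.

Try A = False.
  then D is forced to False.
  then C is forced to True.
  then B is forced to False.
  then E is forced to True.
Every clause has at least one true literal under this assignment.
Check each clause:
  1. (D ∨ C) — C is true.
  2. (B ∨ A ∨ ¬D) — ¬D is true.
  3. (A ∨ C ∨ E) — C is true.
  4. (D ∨ A ∨ ¬B) — ¬B is true.
  5. (¬B ∨ ¬E ∨ C) — C is true.
  6. (C ∨ B) — C is true.
  7. (C ∨ ¬E ∨ ¬A) — C is true.
  8. (E ∨ ¬C ∨ ¬B) — E is true.
  9. (B ∨ E) — E is true.
  10. (D ∨ ¬B ∨ ¬C) — ¬B is true.
  11. (¬A ∨ E ∨ ¬B) — E is true.
  12. (¬A ∨ B ∨ ¬D) — ¬D is true.
  13. (¬C ∨ ¬A ∨ B) — ¬A is true.
  14. (A ∨ E ∨ D) — E is true.
  15. (B ∨ A ∨ C) — C is true.
  16. (E ∨ ¬C) — E is true.
  17. (¬D ∨ A) — ¬D is true.

A=0  B=0  C=1  D=0  E=1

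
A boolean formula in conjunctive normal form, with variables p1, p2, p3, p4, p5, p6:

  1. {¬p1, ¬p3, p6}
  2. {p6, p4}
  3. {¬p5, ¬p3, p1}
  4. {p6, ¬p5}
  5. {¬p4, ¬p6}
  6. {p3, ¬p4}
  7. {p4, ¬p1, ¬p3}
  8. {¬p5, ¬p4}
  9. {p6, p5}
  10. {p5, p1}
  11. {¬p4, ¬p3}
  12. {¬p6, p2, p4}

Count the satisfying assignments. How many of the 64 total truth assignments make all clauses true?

3

Satisfying assignments:
  p1=0 p2=1 p3=0 p4=0 p5=1 p6=1
  p1=1 p2=1 p3=0 p4=0 p5=0 p6=1
  p1=1 p2=1 p3=0 p4=0 p5=1 p6=1
That's 3 in total.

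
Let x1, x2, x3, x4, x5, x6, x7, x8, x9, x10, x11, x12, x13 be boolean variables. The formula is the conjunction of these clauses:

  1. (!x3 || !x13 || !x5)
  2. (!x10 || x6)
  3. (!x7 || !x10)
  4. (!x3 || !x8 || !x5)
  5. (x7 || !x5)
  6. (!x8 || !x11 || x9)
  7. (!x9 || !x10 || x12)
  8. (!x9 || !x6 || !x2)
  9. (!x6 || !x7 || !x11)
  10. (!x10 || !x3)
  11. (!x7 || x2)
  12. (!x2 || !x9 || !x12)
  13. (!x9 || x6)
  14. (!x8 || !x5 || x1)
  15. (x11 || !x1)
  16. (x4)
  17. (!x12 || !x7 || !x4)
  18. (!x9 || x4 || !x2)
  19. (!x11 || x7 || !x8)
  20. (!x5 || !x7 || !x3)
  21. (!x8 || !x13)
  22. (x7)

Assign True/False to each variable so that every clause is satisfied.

x1 = 1, x2 = 1, x3 = 0, x4 = 1, x5 = 1, x6 = 0, x7 = 1, x8 = 0, x9 = 0, x10 = 0, x11 = 1, x12 = 0, x13 = 1

The clause (x4) is unit: x4 must be True.
(x7) is a unit clause, so x7 = True.
Unit propagation: (!x10) forces x10 = False.
Unit propagation: (x2) forces x2 = True.
Unit propagation: (!x12) forces x12 = False.
x3 occurs only negated in the remaining clauses — set x3 = False.
x8 occurs only negated in the remaining clauses — set x8 = False.
Branch on x1: take x1 = True.
  then x11 is forced to True.
  then x6 is forced to False.
  then x9 is forced to False.
x5, x13 are now unconstrained; take x5 = True, x13 = True.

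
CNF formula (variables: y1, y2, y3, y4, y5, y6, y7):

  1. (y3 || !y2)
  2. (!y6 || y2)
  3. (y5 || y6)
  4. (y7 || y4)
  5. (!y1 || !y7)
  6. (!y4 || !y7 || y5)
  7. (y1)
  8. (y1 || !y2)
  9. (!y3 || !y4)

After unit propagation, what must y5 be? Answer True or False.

True

Unit clause (y1) sets y1 = True.
(!y7 || !y1) with y1 = True leaves only !y7, so y7 = False.
From (y7 || y4) and y7 = False: y4 = True.
From (!y4 || !y3) and y4 = True: y3 = False.
(y3 || !y2) with y3 = False leaves only !y2, so y2 = False.
In (y2 || !y6), y2 is now false; !y6 must hold, so y6 = False.
(y5 || y6): since y6 = False, the clause reduces to (y5). y5 = True.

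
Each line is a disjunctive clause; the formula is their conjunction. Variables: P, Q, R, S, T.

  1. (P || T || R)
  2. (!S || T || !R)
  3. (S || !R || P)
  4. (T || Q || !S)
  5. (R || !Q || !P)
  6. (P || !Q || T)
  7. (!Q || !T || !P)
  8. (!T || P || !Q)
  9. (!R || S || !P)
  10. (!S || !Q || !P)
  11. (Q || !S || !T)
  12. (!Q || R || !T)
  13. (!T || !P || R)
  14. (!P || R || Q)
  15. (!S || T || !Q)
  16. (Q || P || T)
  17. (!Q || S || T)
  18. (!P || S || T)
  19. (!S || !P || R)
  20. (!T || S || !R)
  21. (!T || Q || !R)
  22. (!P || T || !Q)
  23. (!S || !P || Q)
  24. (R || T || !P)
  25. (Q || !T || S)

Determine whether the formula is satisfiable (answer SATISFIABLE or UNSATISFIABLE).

UNSATISFIABLE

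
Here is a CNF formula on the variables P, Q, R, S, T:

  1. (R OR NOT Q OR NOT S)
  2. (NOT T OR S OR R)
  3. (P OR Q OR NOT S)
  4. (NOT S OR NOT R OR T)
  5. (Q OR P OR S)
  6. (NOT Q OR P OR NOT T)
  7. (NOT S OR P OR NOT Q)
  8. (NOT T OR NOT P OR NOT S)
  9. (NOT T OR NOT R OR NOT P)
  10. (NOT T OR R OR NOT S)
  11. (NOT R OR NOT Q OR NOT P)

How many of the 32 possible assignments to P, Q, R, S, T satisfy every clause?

6

The models are:
  P=0 Q=1 R=0 S=0 T=0
  P=0 Q=1 R=1 S=0 T=0
  P=1 Q=0 R=0 S=0 T=0
  P=1 Q=0 R=0 S=1 T=0
  P=1 Q=0 R=1 S=0 T=0
  P=1 Q=1 R=0 S=0 T=0
Count: 6.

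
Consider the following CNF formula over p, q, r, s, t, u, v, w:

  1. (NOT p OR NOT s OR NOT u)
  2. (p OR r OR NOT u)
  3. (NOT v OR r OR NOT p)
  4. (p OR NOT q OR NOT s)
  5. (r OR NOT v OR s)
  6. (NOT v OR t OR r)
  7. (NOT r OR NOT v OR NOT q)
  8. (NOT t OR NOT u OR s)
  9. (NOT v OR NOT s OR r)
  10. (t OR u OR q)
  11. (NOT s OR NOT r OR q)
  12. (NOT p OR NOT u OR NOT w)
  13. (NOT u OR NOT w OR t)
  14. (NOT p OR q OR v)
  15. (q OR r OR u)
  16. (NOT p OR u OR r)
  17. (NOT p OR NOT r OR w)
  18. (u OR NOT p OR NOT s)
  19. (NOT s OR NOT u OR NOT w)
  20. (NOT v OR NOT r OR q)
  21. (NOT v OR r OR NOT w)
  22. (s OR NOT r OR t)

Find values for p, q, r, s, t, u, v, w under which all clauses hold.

p=0, q=0, r=1, s=0, t=1, u=0, v=0, w=0

Try p = False.
Set q = False and propagate.
Try r = True.
  then s is forced to False.
  then v is forced to False.
  then t is forced to True.
  then u is forced to False.
w is now unconstrained; take w = False.
Every clause has at least one true literal under this assignment.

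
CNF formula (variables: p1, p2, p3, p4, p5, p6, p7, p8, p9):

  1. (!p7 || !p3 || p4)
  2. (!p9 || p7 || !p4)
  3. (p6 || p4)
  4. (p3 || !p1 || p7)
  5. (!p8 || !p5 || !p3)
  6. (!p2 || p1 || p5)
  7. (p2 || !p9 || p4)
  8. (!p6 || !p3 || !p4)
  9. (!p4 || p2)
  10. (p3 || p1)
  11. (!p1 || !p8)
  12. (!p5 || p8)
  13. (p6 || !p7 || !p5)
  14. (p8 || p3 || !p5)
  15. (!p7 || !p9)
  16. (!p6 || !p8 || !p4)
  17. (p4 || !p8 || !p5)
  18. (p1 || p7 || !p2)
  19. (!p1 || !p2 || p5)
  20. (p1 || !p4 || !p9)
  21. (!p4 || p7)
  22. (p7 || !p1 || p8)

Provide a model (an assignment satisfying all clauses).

p1=False, p2=False, p3=True, p4=False, p5=False, p6=True, p7=False, p8=False, p9=False

Pure literal: p9 appears only negated; assign p9 = False.
Try p1 = False.
  then p3 is forced to True.
For the remaining variables, p2 = False, p4 = False, p5 = False, p6 = True, p7 = False, p8 = False works.
Every clause has at least one true literal under this assignment.
Check each clause:
  1. (!p3 || !p7 || p4) — !p7 is true.
  2. (!p9 || p7 || !p4) — !p9 is true.
  3. (p4 || p6) — p6 is true.
  4. (p3 || !p1 || p7) — p3 is true.
  5. (!p5 || !p8 || !p3) — !p8 is true.
  6. (p5 || p1 || !p2) — !p2 is true.
  7. (p2 || p4 || !p9) — !p9 is true.
  8. (!p4 || !p3 || !p6) — !p4 is true.
  9. (!p4 || p2) — !p4 is true.
  10. (p3 || p1) — p3 is true.
  11. (!p1 || !p8) — !p8 is true.
  12. (!p5 || p8) — !p5 is true.
  13. (!p5 || p6 || !p7) — !p7 is true.
  14. (p8 || p3 || !p5) — p3 is true.
  15. (!p9 || !p7) — !p7 is true.
  16. (!p6 || !p4 || !p8) — !p8 is true.
  17. (!p8 || !p5 || p4) — !p8 is true.
  18. (p1 || p7 || !p2) — !p2 is true.
  19. (!p1 || !p2 || p5) — !p1 is true.
  20. (!p4 || !p9 || p1) — !p4 is true.
  21. (p7 || !p4) — !p4 is true.
  22. (!p1 || p8 || p7) — !p1 is true.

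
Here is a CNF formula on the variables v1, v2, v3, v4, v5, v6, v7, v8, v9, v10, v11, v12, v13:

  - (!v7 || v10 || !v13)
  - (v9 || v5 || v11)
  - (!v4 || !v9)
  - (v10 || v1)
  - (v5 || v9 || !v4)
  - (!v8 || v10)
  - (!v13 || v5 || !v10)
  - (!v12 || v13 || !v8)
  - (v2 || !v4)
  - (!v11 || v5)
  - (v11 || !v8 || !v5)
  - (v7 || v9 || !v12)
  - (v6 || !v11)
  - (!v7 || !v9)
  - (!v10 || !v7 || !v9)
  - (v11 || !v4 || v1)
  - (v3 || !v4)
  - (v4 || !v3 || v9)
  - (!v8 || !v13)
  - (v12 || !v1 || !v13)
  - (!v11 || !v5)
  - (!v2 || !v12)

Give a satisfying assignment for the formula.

v1=True, v2=False, v3=True, v4=False, v5=False, v6=True, v7=False, v8=False, v9=True, v10=False, v11=False, v12=True, v13=False

Check each clause:
  1. (!v13 || !v7 || v10) — !v7 is true.
  2. (v5 || v9 || v11) — v9 is true.
  3. (!v9 || !v4) — !v4 is true.
  4. (v1 || v10) — v1 is true.
  5. (v5 || v9 || !v4) — v9 is true.
  6. (v10 || !v8) — !v8 is true.
  7. (v5 || !v13 || !v10) — !v13 is true.
  8. (v13 || !v12 || !v8) — !v8 is true.
  9. (v2 || !v4) — !v4 is true.
  10. (v5 || !v11) — !v11 is true.
  11. (!v8 || !v5 || v11) — !v8 is true.
  12. (v7 || !v12 || v9) — v9 is true.
  13. (v6 || !v11) — !v11 is true.
  14. (!v9 || !v7) — !v7 is true.
  15. (!v7 || !v9 || !v10) — !v7 is true.
  16. (!v4 || v1 || v11) — v1 is true.
  17. (v3 || !v4) — v3 is true.
  18. (v4 || !v3 || v9) — v9 is true.
  19. (!v8 || !v13) — !v8 is true.
  20. (v12 || !v13 || !v1) — !v13 is true.
  21. (!v5 || !v11) — !v5 is true.
  22. (!v12 || !v2) — !v2 is true.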